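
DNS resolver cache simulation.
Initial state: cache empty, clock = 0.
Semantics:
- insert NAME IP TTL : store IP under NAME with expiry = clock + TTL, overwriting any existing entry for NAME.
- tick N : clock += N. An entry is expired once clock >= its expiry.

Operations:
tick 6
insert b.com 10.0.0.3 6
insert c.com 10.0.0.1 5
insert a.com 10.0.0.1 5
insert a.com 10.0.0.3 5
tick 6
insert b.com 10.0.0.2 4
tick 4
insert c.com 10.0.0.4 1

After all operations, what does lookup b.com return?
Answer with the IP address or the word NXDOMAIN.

Op 1: tick 6 -> clock=6.
Op 2: insert b.com -> 10.0.0.3 (expiry=6+6=12). clock=6
Op 3: insert c.com -> 10.0.0.1 (expiry=6+5=11). clock=6
Op 4: insert a.com -> 10.0.0.1 (expiry=6+5=11). clock=6
Op 5: insert a.com -> 10.0.0.3 (expiry=6+5=11). clock=6
Op 6: tick 6 -> clock=12. purged={a.com,b.com,c.com}
Op 7: insert b.com -> 10.0.0.2 (expiry=12+4=16). clock=12
Op 8: tick 4 -> clock=16. purged={b.com}
Op 9: insert c.com -> 10.0.0.4 (expiry=16+1=17). clock=16
lookup b.com: not in cache (expired or never inserted)

Answer: NXDOMAIN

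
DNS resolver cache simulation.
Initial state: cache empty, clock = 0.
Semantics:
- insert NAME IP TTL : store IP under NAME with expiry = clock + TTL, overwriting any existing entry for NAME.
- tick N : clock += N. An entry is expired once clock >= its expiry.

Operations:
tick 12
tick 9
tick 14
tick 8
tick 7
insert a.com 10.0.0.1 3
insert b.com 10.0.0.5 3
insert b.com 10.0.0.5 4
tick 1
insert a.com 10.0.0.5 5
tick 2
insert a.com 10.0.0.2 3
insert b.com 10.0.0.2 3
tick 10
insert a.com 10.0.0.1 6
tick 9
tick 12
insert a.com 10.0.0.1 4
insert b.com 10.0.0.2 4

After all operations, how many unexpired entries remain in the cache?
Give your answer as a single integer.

Op 1: tick 12 -> clock=12.
Op 2: tick 9 -> clock=21.
Op 3: tick 14 -> clock=35.
Op 4: tick 8 -> clock=43.
Op 5: tick 7 -> clock=50.
Op 6: insert a.com -> 10.0.0.1 (expiry=50+3=53). clock=50
Op 7: insert b.com -> 10.0.0.5 (expiry=50+3=53). clock=50
Op 8: insert b.com -> 10.0.0.5 (expiry=50+4=54). clock=50
Op 9: tick 1 -> clock=51.
Op 10: insert a.com -> 10.0.0.5 (expiry=51+5=56). clock=51
Op 11: tick 2 -> clock=53.
Op 12: insert a.com -> 10.0.0.2 (expiry=53+3=56). clock=53
Op 13: insert b.com -> 10.0.0.2 (expiry=53+3=56). clock=53
Op 14: tick 10 -> clock=63. purged={a.com,b.com}
Op 15: insert a.com -> 10.0.0.1 (expiry=63+6=69). clock=63
Op 16: tick 9 -> clock=72. purged={a.com}
Op 17: tick 12 -> clock=84.
Op 18: insert a.com -> 10.0.0.1 (expiry=84+4=88). clock=84
Op 19: insert b.com -> 10.0.0.2 (expiry=84+4=88). clock=84
Final cache (unexpired): {a.com,b.com} -> size=2

Answer: 2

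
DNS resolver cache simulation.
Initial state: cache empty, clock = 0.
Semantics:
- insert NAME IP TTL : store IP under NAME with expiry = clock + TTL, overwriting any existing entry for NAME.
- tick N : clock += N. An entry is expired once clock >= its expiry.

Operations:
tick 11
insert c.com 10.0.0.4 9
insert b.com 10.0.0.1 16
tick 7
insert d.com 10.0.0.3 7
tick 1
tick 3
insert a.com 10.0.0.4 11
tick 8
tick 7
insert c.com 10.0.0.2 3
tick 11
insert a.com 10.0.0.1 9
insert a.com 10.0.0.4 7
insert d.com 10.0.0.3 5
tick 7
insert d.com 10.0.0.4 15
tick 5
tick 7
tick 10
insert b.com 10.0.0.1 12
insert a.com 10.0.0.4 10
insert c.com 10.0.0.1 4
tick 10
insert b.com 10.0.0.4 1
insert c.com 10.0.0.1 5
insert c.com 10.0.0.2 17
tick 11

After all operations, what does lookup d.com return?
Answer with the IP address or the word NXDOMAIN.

Op 1: tick 11 -> clock=11.
Op 2: insert c.com -> 10.0.0.4 (expiry=11+9=20). clock=11
Op 3: insert b.com -> 10.0.0.1 (expiry=11+16=27). clock=11
Op 4: tick 7 -> clock=18.
Op 5: insert d.com -> 10.0.0.3 (expiry=18+7=25). clock=18
Op 6: tick 1 -> clock=19.
Op 7: tick 3 -> clock=22. purged={c.com}
Op 8: insert a.com -> 10.0.0.4 (expiry=22+11=33). clock=22
Op 9: tick 8 -> clock=30. purged={b.com,d.com}
Op 10: tick 7 -> clock=37. purged={a.com}
Op 11: insert c.com -> 10.0.0.2 (expiry=37+3=40). clock=37
Op 12: tick 11 -> clock=48. purged={c.com}
Op 13: insert a.com -> 10.0.0.1 (expiry=48+9=57). clock=48
Op 14: insert a.com -> 10.0.0.4 (expiry=48+7=55). clock=48
Op 15: insert d.com -> 10.0.0.3 (expiry=48+5=53). clock=48
Op 16: tick 7 -> clock=55. purged={a.com,d.com}
Op 17: insert d.com -> 10.0.0.4 (expiry=55+15=70). clock=55
Op 18: tick 5 -> clock=60.
Op 19: tick 7 -> clock=67.
Op 20: tick 10 -> clock=77. purged={d.com}
Op 21: insert b.com -> 10.0.0.1 (expiry=77+12=89). clock=77
Op 22: insert a.com -> 10.0.0.4 (expiry=77+10=87). clock=77
Op 23: insert c.com -> 10.0.0.1 (expiry=77+4=81). clock=77
Op 24: tick 10 -> clock=87. purged={a.com,c.com}
Op 25: insert b.com -> 10.0.0.4 (expiry=87+1=88). clock=87
Op 26: insert c.com -> 10.0.0.1 (expiry=87+5=92). clock=87
Op 27: insert c.com -> 10.0.0.2 (expiry=87+17=104). clock=87
Op 28: tick 11 -> clock=98. purged={b.com}
lookup d.com: not in cache (expired or never inserted)

Answer: NXDOMAIN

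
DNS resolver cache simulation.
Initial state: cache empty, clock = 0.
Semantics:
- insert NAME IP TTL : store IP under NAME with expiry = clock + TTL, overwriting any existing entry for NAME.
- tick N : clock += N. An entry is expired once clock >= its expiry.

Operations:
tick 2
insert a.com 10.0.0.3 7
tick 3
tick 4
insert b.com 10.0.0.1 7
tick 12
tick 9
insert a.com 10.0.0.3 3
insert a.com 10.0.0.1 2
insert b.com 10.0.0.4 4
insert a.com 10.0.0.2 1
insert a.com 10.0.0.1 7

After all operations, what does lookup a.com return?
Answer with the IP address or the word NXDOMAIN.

Answer: 10.0.0.1

Derivation:
Op 1: tick 2 -> clock=2.
Op 2: insert a.com -> 10.0.0.3 (expiry=2+7=9). clock=2
Op 3: tick 3 -> clock=5.
Op 4: tick 4 -> clock=9. purged={a.com}
Op 5: insert b.com -> 10.0.0.1 (expiry=9+7=16). clock=9
Op 6: tick 12 -> clock=21. purged={b.com}
Op 7: tick 9 -> clock=30.
Op 8: insert a.com -> 10.0.0.3 (expiry=30+3=33). clock=30
Op 9: insert a.com -> 10.0.0.1 (expiry=30+2=32). clock=30
Op 10: insert b.com -> 10.0.0.4 (expiry=30+4=34). clock=30
Op 11: insert a.com -> 10.0.0.2 (expiry=30+1=31). clock=30
Op 12: insert a.com -> 10.0.0.1 (expiry=30+7=37). clock=30
lookup a.com: present, ip=10.0.0.1 expiry=37 > clock=30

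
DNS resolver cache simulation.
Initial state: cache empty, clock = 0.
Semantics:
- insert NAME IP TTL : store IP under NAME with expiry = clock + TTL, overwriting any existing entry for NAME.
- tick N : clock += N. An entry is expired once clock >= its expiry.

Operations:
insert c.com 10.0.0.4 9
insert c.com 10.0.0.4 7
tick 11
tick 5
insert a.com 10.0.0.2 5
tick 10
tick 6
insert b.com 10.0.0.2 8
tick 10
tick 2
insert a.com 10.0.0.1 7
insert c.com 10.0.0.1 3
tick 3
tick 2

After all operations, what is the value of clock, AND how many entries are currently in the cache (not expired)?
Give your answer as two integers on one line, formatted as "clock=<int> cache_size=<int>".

Answer: clock=49 cache_size=1

Derivation:
Op 1: insert c.com -> 10.0.0.4 (expiry=0+9=9). clock=0
Op 2: insert c.com -> 10.0.0.4 (expiry=0+7=7). clock=0
Op 3: tick 11 -> clock=11. purged={c.com}
Op 4: tick 5 -> clock=16.
Op 5: insert a.com -> 10.0.0.2 (expiry=16+5=21). clock=16
Op 6: tick 10 -> clock=26. purged={a.com}
Op 7: tick 6 -> clock=32.
Op 8: insert b.com -> 10.0.0.2 (expiry=32+8=40). clock=32
Op 9: tick 10 -> clock=42. purged={b.com}
Op 10: tick 2 -> clock=44.
Op 11: insert a.com -> 10.0.0.1 (expiry=44+7=51). clock=44
Op 12: insert c.com -> 10.0.0.1 (expiry=44+3=47). clock=44
Op 13: tick 3 -> clock=47. purged={c.com}
Op 14: tick 2 -> clock=49.
Final clock = 49
Final cache (unexpired): {a.com} -> size=1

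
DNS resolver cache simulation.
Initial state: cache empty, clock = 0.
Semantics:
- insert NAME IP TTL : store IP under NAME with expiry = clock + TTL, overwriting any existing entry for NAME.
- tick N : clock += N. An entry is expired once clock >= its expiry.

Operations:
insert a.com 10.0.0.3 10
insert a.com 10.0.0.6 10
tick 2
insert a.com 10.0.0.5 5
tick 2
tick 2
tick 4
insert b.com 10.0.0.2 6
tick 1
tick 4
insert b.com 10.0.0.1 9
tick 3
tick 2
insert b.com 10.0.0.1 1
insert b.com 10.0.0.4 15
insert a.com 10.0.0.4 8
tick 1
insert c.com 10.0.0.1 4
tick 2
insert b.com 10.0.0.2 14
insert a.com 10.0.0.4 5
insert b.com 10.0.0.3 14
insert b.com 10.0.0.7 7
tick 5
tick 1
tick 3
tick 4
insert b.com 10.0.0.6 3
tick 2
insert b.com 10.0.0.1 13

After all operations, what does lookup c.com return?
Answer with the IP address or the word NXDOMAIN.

Op 1: insert a.com -> 10.0.0.3 (expiry=0+10=10). clock=0
Op 2: insert a.com -> 10.0.0.6 (expiry=0+10=10). clock=0
Op 3: tick 2 -> clock=2.
Op 4: insert a.com -> 10.0.0.5 (expiry=2+5=7). clock=2
Op 5: tick 2 -> clock=4.
Op 6: tick 2 -> clock=6.
Op 7: tick 4 -> clock=10. purged={a.com}
Op 8: insert b.com -> 10.0.0.2 (expiry=10+6=16). clock=10
Op 9: tick 1 -> clock=11.
Op 10: tick 4 -> clock=15.
Op 11: insert b.com -> 10.0.0.1 (expiry=15+9=24). clock=15
Op 12: tick 3 -> clock=18.
Op 13: tick 2 -> clock=20.
Op 14: insert b.com -> 10.0.0.1 (expiry=20+1=21). clock=20
Op 15: insert b.com -> 10.0.0.4 (expiry=20+15=35). clock=20
Op 16: insert a.com -> 10.0.0.4 (expiry=20+8=28). clock=20
Op 17: tick 1 -> clock=21.
Op 18: insert c.com -> 10.0.0.1 (expiry=21+4=25). clock=21
Op 19: tick 2 -> clock=23.
Op 20: insert b.com -> 10.0.0.2 (expiry=23+14=37). clock=23
Op 21: insert a.com -> 10.0.0.4 (expiry=23+5=28). clock=23
Op 22: insert b.com -> 10.0.0.3 (expiry=23+14=37). clock=23
Op 23: insert b.com -> 10.0.0.7 (expiry=23+7=30). clock=23
Op 24: tick 5 -> clock=28. purged={a.com,c.com}
Op 25: tick 1 -> clock=29.
Op 26: tick 3 -> clock=32. purged={b.com}
Op 27: tick 4 -> clock=36.
Op 28: insert b.com -> 10.0.0.6 (expiry=36+3=39). clock=36
Op 29: tick 2 -> clock=38.
Op 30: insert b.com -> 10.0.0.1 (expiry=38+13=51). clock=38
lookup c.com: not in cache (expired or never inserted)

Answer: NXDOMAIN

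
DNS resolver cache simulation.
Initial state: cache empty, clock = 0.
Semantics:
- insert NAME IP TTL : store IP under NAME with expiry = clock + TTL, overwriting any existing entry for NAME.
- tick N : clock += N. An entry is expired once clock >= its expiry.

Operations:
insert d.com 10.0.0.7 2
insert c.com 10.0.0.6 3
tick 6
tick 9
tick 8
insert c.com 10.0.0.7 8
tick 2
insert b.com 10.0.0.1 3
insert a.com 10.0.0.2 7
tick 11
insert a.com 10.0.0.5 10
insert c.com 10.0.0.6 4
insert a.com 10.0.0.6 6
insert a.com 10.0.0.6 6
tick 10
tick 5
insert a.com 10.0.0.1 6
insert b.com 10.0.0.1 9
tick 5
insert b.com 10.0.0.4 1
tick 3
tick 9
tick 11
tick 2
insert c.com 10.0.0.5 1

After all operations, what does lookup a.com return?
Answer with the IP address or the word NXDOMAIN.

Answer: NXDOMAIN

Derivation:
Op 1: insert d.com -> 10.0.0.7 (expiry=0+2=2). clock=0
Op 2: insert c.com -> 10.0.0.6 (expiry=0+3=3). clock=0
Op 3: tick 6 -> clock=6. purged={c.com,d.com}
Op 4: tick 9 -> clock=15.
Op 5: tick 8 -> clock=23.
Op 6: insert c.com -> 10.0.0.7 (expiry=23+8=31). clock=23
Op 7: tick 2 -> clock=25.
Op 8: insert b.com -> 10.0.0.1 (expiry=25+3=28). clock=25
Op 9: insert a.com -> 10.0.0.2 (expiry=25+7=32). clock=25
Op 10: tick 11 -> clock=36. purged={a.com,b.com,c.com}
Op 11: insert a.com -> 10.0.0.5 (expiry=36+10=46). clock=36
Op 12: insert c.com -> 10.0.0.6 (expiry=36+4=40). clock=36
Op 13: insert a.com -> 10.0.0.6 (expiry=36+6=42). clock=36
Op 14: insert a.com -> 10.0.0.6 (expiry=36+6=42). clock=36
Op 15: tick 10 -> clock=46. purged={a.com,c.com}
Op 16: tick 5 -> clock=51.
Op 17: insert a.com -> 10.0.0.1 (expiry=51+6=57). clock=51
Op 18: insert b.com -> 10.0.0.1 (expiry=51+9=60). clock=51
Op 19: tick 5 -> clock=56.
Op 20: insert b.com -> 10.0.0.4 (expiry=56+1=57). clock=56
Op 21: tick 3 -> clock=59. purged={a.com,b.com}
Op 22: tick 9 -> clock=68.
Op 23: tick 11 -> clock=79.
Op 24: tick 2 -> clock=81.
Op 25: insert c.com -> 10.0.0.5 (expiry=81+1=82). clock=81
lookup a.com: not in cache (expired or never inserted)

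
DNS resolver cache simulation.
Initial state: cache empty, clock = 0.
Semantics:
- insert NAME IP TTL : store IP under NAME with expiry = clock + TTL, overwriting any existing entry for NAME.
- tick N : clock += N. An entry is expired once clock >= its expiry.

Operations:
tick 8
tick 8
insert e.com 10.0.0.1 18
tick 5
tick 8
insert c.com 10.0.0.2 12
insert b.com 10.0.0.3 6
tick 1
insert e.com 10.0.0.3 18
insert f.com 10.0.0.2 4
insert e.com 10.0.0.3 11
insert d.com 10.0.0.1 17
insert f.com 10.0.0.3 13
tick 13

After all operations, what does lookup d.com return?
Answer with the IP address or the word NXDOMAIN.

Answer: 10.0.0.1

Derivation:
Op 1: tick 8 -> clock=8.
Op 2: tick 8 -> clock=16.
Op 3: insert e.com -> 10.0.0.1 (expiry=16+18=34). clock=16
Op 4: tick 5 -> clock=21.
Op 5: tick 8 -> clock=29.
Op 6: insert c.com -> 10.0.0.2 (expiry=29+12=41). clock=29
Op 7: insert b.com -> 10.0.0.3 (expiry=29+6=35). clock=29
Op 8: tick 1 -> clock=30.
Op 9: insert e.com -> 10.0.0.3 (expiry=30+18=48). clock=30
Op 10: insert f.com -> 10.0.0.2 (expiry=30+4=34). clock=30
Op 11: insert e.com -> 10.0.0.3 (expiry=30+11=41). clock=30
Op 12: insert d.com -> 10.0.0.1 (expiry=30+17=47). clock=30
Op 13: insert f.com -> 10.0.0.3 (expiry=30+13=43). clock=30
Op 14: tick 13 -> clock=43. purged={b.com,c.com,e.com,f.com}
lookup d.com: present, ip=10.0.0.1 expiry=47 > clock=43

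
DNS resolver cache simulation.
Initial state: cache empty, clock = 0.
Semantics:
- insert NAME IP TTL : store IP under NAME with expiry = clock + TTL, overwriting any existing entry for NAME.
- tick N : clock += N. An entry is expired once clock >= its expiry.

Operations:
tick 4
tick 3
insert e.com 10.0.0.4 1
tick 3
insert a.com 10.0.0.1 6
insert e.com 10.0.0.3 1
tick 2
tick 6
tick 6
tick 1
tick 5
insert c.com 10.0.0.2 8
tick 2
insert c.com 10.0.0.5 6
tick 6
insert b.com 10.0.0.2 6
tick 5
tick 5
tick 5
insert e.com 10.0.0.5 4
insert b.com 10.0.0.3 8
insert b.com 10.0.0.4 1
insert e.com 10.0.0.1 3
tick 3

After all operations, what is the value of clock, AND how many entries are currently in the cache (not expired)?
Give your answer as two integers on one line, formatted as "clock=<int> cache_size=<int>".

Answer: clock=56 cache_size=0

Derivation:
Op 1: tick 4 -> clock=4.
Op 2: tick 3 -> clock=7.
Op 3: insert e.com -> 10.0.0.4 (expiry=7+1=8). clock=7
Op 4: tick 3 -> clock=10. purged={e.com}
Op 5: insert a.com -> 10.0.0.1 (expiry=10+6=16). clock=10
Op 6: insert e.com -> 10.0.0.3 (expiry=10+1=11). clock=10
Op 7: tick 2 -> clock=12. purged={e.com}
Op 8: tick 6 -> clock=18. purged={a.com}
Op 9: tick 6 -> clock=24.
Op 10: tick 1 -> clock=25.
Op 11: tick 5 -> clock=30.
Op 12: insert c.com -> 10.0.0.2 (expiry=30+8=38). clock=30
Op 13: tick 2 -> clock=32.
Op 14: insert c.com -> 10.0.0.5 (expiry=32+6=38). clock=32
Op 15: tick 6 -> clock=38. purged={c.com}
Op 16: insert b.com -> 10.0.0.2 (expiry=38+6=44). clock=38
Op 17: tick 5 -> clock=43.
Op 18: tick 5 -> clock=48. purged={b.com}
Op 19: tick 5 -> clock=53.
Op 20: insert e.com -> 10.0.0.5 (expiry=53+4=57). clock=53
Op 21: insert b.com -> 10.0.0.3 (expiry=53+8=61). clock=53
Op 22: insert b.com -> 10.0.0.4 (expiry=53+1=54). clock=53
Op 23: insert e.com -> 10.0.0.1 (expiry=53+3=56). clock=53
Op 24: tick 3 -> clock=56. purged={b.com,e.com}
Final clock = 56
Final cache (unexpired): {} -> size=0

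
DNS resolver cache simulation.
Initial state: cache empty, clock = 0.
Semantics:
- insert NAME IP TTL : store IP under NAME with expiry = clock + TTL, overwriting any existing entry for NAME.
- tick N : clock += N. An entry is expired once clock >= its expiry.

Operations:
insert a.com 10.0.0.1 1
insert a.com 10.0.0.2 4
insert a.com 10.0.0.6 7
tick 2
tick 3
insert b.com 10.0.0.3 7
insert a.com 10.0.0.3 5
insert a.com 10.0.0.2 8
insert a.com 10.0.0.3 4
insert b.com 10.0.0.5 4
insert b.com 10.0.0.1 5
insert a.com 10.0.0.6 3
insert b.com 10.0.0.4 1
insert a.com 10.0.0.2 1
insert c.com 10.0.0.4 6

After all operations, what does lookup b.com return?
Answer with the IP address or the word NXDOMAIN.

Answer: 10.0.0.4

Derivation:
Op 1: insert a.com -> 10.0.0.1 (expiry=0+1=1). clock=0
Op 2: insert a.com -> 10.0.0.2 (expiry=0+4=4). clock=0
Op 3: insert a.com -> 10.0.0.6 (expiry=0+7=7). clock=0
Op 4: tick 2 -> clock=2.
Op 5: tick 3 -> clock=5.
Op 6: insert b.com -> 10.0.0.3 (expiry=5+7=12). clock=5
Op 7: insert a.com -> 10.0.0.3 (expiry=5+5=10). clock=5
Op 8: insert a.com -> 10.0.0.2 (expiry=5+8=13). clock=5
Op 9: insert a.com -> 10.0.0.3 (expiry=5+4=9). clock=5
Op 10: insert b.com -> 10.0.0.5 (expiry=5+4=9). clock=5
Op 11: insert b.com -> 10.0.0.1 (expiry=5+5=10). clock=5
Op 12: insert a.com -> 10.0.0.6 (expiry=5+3=8). clock=5
Op 13: insert b.com -> 10.0.0.4 (expiry=5+1=6). clock=5
Op 14: insert a.com -> 10.0.0.2 (expiry=5+1=6). clock=5
Op 15: insert c.com -> 10.0.0.4 (expiry=5+6=11). clock=5
lookup b.com: present, ip=10.0.0.4 expiry=6 > clock=5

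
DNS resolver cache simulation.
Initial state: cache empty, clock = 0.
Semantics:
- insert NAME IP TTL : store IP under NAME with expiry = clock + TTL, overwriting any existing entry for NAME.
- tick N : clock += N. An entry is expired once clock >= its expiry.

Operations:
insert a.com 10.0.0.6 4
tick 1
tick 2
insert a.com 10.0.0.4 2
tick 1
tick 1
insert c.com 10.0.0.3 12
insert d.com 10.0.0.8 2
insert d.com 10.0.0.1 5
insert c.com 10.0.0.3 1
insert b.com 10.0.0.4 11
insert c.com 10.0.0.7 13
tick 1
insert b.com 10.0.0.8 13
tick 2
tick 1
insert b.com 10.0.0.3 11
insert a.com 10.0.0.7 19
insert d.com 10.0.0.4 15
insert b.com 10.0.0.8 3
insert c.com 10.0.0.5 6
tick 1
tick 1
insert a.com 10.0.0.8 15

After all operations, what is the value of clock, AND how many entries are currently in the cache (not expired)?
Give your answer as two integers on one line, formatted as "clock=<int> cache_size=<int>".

Op 1: insert a.com -> 10.0.0.6 (expiry=0+4=4). clock=0
Op 2: tick 1 -> clock=1.
Op 3: tick 2 -> clock=3.
Op 4: insert a.com -> 10.0.0.4 (expiry=3+2=5). clock=3
Op 5: tick 1 -> clock=4.
Op 6: tick 1 -> clock=5. purged={a.com}
Op 7: insert c.com -> 10.0.0.3 (expiry=5+12=17). clock=5
Op 8: insert d.com -> 10.0.0.8 (expiry=5+2=7). clock=5
Op 9: insert d.com -> 10.0.0.1 (expiry=5+5=10). clock=5
Op 10: insert c.com -> 10.0.0.3 (expiry=5+1=6). clock=5
Op 11: insert b.com -> 10.0.0.4 (expiry=5+11=16). clock=5
Op 12: insert c.com -> 10.0.0.7 (expiry=5+13=18). clock=5
Op 13: tick 1 -> clock=6.
Op 14: insert b.com -> 10.0.0.8 (expiry=6+13=19). clock=6
Op 15: tick 2 -> clock=8.
Op 16: tick 1 -> clock=9.
Op 17: insert b.com -> 10.0.0.3 (expiry=9+11=20). clock=9
Op 18: insert a.com -> 10.0.0.7 (expiry=9+19=28). clock=9
Op 19: insert d.com -> 10.0.0.4 (expiry=9+15=24). clock=9
Op 20: insert b.com -> 10.0.0.8 (expiry=9+3=12). clock=9
Op 21: insert c.com -> 10.0.0.5 (expiry=9+6=15). clock=9
Op 22: tick 1 -> clock=10.
Op 23: tick 1 -> clock=11.
Op 24: insert a.com -> 10.0.0.8 (expiry=11+15=26). clock=11
Final clock = 11
Final cache (unexpired): {a.com,b.com,c.com,d.com} -> size=4

Answer: clock=11 cache_size=4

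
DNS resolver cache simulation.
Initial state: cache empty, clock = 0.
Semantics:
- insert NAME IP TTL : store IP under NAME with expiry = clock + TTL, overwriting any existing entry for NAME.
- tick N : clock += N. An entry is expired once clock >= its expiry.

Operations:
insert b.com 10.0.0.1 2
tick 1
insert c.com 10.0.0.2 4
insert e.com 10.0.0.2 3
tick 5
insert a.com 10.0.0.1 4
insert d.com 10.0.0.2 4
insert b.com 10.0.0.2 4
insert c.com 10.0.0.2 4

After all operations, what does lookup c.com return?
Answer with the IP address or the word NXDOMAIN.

Op 1: insert b.com -> 10.0.0.1 (expiry=0+2=2). clock=0
Op 2: tick 1 -> clock=1.
Op 3: insert c.com -> 10.0.0.2 (expiry=1+4=5). clock=1
Op 4: insert e.com -> 10.0.0.2 (expiry=1+3=4). clock=1
Op 5: tick 5 -> clock=6. purged={b.com,c.com,e.com}
Op 6: insert a.com -> 10.0.0.1 (expiry=6+4=10). clock=6
Op 7: insert d.com -> 10.0.0.2 (expiry=6+4=10). clock=6
Op 8: insert b.com -> 10.0.0.2 (expiry=6+4=10). clock=6
Op 9: insert c.com -> 10.0.0.2 (expiry=6+4=10). clock=6
lookup c.com: present, ip=10.0.0.2 expiry=10 > clock=6

Answer: 10.0.0.2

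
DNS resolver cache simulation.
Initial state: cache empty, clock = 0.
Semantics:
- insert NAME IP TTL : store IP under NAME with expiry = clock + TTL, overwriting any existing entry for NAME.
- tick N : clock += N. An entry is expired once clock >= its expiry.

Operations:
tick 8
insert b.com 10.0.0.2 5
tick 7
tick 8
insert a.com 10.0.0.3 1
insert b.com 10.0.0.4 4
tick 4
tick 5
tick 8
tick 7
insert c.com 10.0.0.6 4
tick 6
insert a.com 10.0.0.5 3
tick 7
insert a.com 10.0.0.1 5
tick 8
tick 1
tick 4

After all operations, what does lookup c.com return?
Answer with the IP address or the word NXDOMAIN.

Op 1: tick 8 -> clock=8.
Op 2: insert b.com -> 10.0.0.2 (expiry=8+5=13). clock=8
Op 3: tick 7 -> clock=15. purged={b.com}
Op 4: tick 8 -> clock=23.
Op 5: insert a.com -> 10.0.0.3 (expiry=23+1=24). clock=23
Op 6: insert b.com -> 10.0.0.4 (expiry=23+4=27). clock=23
Op 7: tick 4 -> clock=27. purged={a.com,b.com}
Op 8: tick 5 -> clock=32.
Op 9: tick 8 -> clock=40.
Op 10: tick 7 -> clock=47.
Op 11: insert c.com -> 10.0.0.6 (expiry=47+4=51). clock=47
Op 12: tick 6 -> clock=53. purged={c.com}
Op 13: insert a.com -> 10.0.0.5 (expiry=53+3=56). clock=53
Op 14: tick 7 -> clock=60. purged={a.com}
Op 15: insert a.com -> 10.0.0.1 (expiry=60+5=65). clock=60
Op 16: tick 8 -> clock=68. purged={a.com}
Op 17: tick 1 -> clock=69.
Op 18: tick 4 -> clock=73.
lookup c.com: not in cache (expired or never inserted)

Answer: NXDOMAIN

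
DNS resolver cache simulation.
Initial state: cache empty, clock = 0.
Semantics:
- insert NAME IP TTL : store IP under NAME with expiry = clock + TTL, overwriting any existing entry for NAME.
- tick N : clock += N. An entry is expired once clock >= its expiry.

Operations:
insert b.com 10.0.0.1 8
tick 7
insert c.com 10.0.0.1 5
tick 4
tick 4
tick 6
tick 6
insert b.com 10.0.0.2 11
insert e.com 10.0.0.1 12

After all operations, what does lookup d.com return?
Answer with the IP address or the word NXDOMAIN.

Answer: NXDOMAIN

Derivation:
Op 1: insert b.com -> 10.0.0.1 (expiry=0+8=8). clock=0
Op 2: tick 7 -> clock=7.
Op 3: insert c.com -> 10.0.0.1 (expiry=7+5=12). clock=7
Op 4: tick 4 -> clock=11. purged={b.com}
Op 5: tick 4 -> clock=15. purged={c.com}
Op 6: tick 6 -> clock=21.
Op 7: tick 6 -> clock=27.
Op 8: insert b.com -> 10.0.0.2 (expiry=27+11=38). clock=27
Op 9: insert e.com -> 10.0.0.1 (expiry=27+12=39). clock=27
lookup d.com: not in cache (expired or never inserted)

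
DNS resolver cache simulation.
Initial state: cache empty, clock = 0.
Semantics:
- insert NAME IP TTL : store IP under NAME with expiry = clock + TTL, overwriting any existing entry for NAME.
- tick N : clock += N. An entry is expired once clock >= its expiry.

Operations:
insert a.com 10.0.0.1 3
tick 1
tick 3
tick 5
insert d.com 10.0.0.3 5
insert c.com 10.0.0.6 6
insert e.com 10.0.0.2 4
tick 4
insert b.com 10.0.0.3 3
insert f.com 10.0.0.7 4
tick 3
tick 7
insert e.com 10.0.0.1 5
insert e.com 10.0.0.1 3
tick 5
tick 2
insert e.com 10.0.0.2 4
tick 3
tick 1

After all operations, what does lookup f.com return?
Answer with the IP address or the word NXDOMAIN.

Op 1: insert a.com -> 10.0.0.1 (expiry=0+3=3). clock=0
Op 2: tick 1 -> clock=1.
Op 3: tick 3 -> clock=4. purged={a.com}
Op 4: tick 5 -> clock=9.
Op 5: insert d.com -> 10.0.0.3 (expiry=9+5=14). clock=9
Op 6: insert c.com -> 10.0.0.6 (expiry=9+6=15). clock=9
Op 7: insert e.com -> 10.0.0.2 (expiry=9+4=13). clock=9
Op 8: tick 4 -> clock=13. purged={e.com}
Op 9: insert b.com -> 10.0.0.3 (expiry=13+3=16). clock=13
Op 10: insert f.com -> 10.0.0.7 (expiry=13+4=17). clock=13
Op 11: tick 3 -> clock=16. purged={b.com,c.com,d.com}
Op 12: tick 7 -> clock=23. purged={f.com}
Op 13: insert e.com -> 10.0.0.1 (expiry=23+5=28). clock=23
Op 14: insert e.com -> 10.0.0.1 (expiry=23+3=26). clock=23
Op 15: tick 5 -> clock=28. purged={e.com}
Op 16: tick 2 -> clock=30.
Op 17: insert e.com -> 10.0.0.2 (expiry=30+4=34). clock=30
Op 18: tick 3 -> clock=33.
Op 19: tick 1 -> clock=34. purged={e.com}
lookup f.com: not in cache (expired or never inserted)

Answer: NXDOMAIN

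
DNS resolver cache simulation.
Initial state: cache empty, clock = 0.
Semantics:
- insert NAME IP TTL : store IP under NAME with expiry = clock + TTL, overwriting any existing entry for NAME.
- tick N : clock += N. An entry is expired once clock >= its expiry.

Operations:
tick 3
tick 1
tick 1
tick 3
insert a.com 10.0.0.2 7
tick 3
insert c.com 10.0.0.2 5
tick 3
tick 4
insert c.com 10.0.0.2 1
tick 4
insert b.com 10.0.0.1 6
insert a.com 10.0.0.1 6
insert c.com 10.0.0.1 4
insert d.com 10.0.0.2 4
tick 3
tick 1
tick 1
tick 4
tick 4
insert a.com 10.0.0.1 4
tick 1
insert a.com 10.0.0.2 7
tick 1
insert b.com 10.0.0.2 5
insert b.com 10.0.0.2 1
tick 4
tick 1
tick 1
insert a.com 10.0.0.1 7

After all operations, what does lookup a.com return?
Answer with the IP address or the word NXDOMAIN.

Answer: 10.0.0.1

Derivation:
Op 1: tick 3 -> clock=3.
Op 2: tick 1 -> clock=4.
Op 3: tick 1 -> clock=5.
Op 4: tick 3 -> clock=8.
Op 5: insert a.com -> 10.0.0.2 (expiry=8+7=15). clock=8
Op 6: tick 3 -> clock=11.
Op 7: insert c.com -> 10.0.0.2 (expiry=11+5=16). clock=11
Op 8: tick 3 -> clock=14.
Op 9: tick 4 -> clock=18. purged={a.com,c.com}
Op 10: insert c.com -> 10.0.0.2 (expiry=18+1=19). clock=18
Op 11: tick 4 -> clock=22. purged={c.com}
Op 12: insert b.com -> 10.0.0.1 (expiry=22+6=28). clock=22
Op 13: insert a.com -> 10.0.0.1 (expiry=22+6=28). clock=22
Op 14: insert c.com -> 10.0.0.1 (expiry=22+4=26). clock=22
Op 15: insert d.com -> 10.0.0.2 (expiry=22+4=26). clock=22
Op 16: tick 3 -> clock=25.
Op 17: tick 1 -> clock=26. purged={c.com,d.com}
Op 18: tick 1 -> clock=27.
Op 19: tick 4 -> clock=31. purged={a.com,b.com}
Op 20: tick 4 -> clock=35.
Op 21: insert a.com -> 10.0.0.1 (expiry=35+4=39). clock=35
Op 22: tick 1 -> clock=36.
Op 23: insert a.com -> 10.0.0.2 (expiry=36+7=43). clock=36
Op 24: tick 1 -> clock=37.
Op 25: insert b.com -> 10.0.0.2 (expiry=37+5=42). clock=37
Op 26: insert b.com -> 10.0.0.2 (expiry=37+1=38). clock=37
Op 27: tick 4 -> clock=41. purged={b.com}
Op 28: tick 1 -> clock=42.
Op 29: tick 1 -> clock=43. purged={a.com}
Op 30: insert a.com -> 10.0.0.1 (expiry=43+7=50). clock=43
lookup a.com: present, ip=10.0.0.1 expiry=50 > clock=43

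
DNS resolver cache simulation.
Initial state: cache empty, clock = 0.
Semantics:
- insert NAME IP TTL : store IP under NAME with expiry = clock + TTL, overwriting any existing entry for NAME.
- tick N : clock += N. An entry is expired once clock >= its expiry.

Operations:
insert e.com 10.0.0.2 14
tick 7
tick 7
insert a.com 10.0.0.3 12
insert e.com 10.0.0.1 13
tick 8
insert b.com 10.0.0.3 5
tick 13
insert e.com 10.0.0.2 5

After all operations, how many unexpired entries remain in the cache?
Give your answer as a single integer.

Op 1: insert e.com -> 10.0.0.2 (expiry=0+14=14). clock=0
Op 2: tick 7 -> clock=7.
Op 3: tick 7 -> clock=14. purged={e.com}
Op 4: insert a.com -> 10.0.0.3 (expiry=14+12=26). clock=14
Op 5: insert e.com -> 10.0.0.1 (expiry=14+13=27). clock=14
Op 6: tick 8 -> clock=22.
Op 7: insert b.com -> 10.0.0.3 (expiry=22+5=27). clock=22
Op 8: tick 13 -> clock=35. purged={a.com,b.com,e.com}
Op 9: insert e.com -> 10.0.0.2 (expiry=35+5=40). clock=35
Final cache (unexpired): {e.com} -> size=1

Answer: 1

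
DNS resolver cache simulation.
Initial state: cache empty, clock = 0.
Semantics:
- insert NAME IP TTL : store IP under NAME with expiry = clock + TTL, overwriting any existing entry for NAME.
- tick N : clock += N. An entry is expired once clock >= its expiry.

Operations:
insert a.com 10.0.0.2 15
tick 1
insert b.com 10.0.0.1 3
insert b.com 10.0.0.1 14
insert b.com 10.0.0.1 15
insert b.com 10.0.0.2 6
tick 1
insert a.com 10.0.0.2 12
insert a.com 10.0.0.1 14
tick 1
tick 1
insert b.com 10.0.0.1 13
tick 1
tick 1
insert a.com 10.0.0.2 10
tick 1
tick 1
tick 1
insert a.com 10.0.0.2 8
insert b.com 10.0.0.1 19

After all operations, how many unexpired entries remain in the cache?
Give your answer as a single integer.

Op 1: insert a.com -> 10.0.0.2 (expiry=0+15=15). clock=0
Op 2: tick 1 -> clock=1.
Op 3: insert b.com -> 10.0.0.1 (expiry=1+3=4). clock=1
Op 4: insert b.com -> 10.0.0.1 (expiry=1+14=15). clock=1
Op 5: insert b.com -> 10.0.0.1 (expiry=1+15=16). clock=1
Op 6: insert b.com -> 10.0.0.2 (expiry=1+6=7). clock=1
Op 7: tick 1 -> clock=2.
Op 8: insert a.com -> 10.0.0.2 (expiry=2+12=14). clock=2
Op 9: insert a.com -> 10.0.0.1 (expiry=2+14=16). clock=2
Op 10: tick 1 -> clock=3.
Op 11: tick 1 -> clock=4.
Op 12: insert b.com -> 10.0.0.1 (expiry=4+13=17). clock=4
Op 13: tick 1 -> clock=5.
Op 14: tick 1 -> clock=6.
Op 15: insert a.com -> 10.0.0.2 (expiry=6+10=16). clock=6
Op 16: tick 1 -> clock=7.
Op 17: tick 1 -> clock=8.
Op 18: tick 1 -> clock=9.
Op 19: insert a.com -> 10.0.0.2 (expiry=9+8=17). clock=9
Op 20: insert b.com -> 10.0.0.1 (expiry=9+19=28). clock=9
Final cache (unexpired): {a.com,b.com} -> size=2

Answer: 2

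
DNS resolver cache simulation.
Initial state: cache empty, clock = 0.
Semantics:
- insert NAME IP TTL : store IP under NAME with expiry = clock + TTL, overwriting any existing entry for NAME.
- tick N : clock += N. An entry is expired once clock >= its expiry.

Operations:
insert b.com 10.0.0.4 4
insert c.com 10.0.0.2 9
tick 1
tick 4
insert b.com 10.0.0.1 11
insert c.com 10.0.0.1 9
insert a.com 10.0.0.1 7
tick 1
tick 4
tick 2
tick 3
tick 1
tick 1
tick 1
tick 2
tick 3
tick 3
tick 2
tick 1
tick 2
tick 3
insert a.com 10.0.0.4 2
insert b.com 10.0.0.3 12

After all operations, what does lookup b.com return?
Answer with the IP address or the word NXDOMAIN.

Op 1: insert b.com -> 10.0.0.4 (expiry=0+4=4). clock=0
Op 2: insert c.com -> 10.0.0.2 (expiry=0+9=9). clock=0
Op 3: tick 1 -> clock=1.
Op 4: tick 4 -> clock=5. purged={b.com}
Op 5: insert b.com -> 10.0.0.1 (expiry=5+11=16). clock=5
Op 6: insert c.com -> 10.0.0.1 (expiry=5+9=14). clock=5
Op 7: insert a.com -> 10.0.0.1 (expiry=5+7=12). clock=5
Op 8: tick 1 -> clock=6.
Op 9: tick 4 -> clock=10.
Op 10: tick 2 -> clock=12. purged={a.com}
Op 11: tick 3 -> clock=15. purged={c.com}
Op 12: tick 1 -> clock=16. purged={b.com}
Op 13: tick 1 -> clock=17.
Op 14: tick 1 -> clock=18.
Op 15: tick 2 -> clock=20.
Op 16: tick 3 -> clock=23.
Op 17: tick 3 -> clock=26.
Op 18: tick 2 -> clock=28.
Op 19: tick 1 -> clock=29.
Op 20: tick 2 -> clock=31.
Op 21: tick 3 -> clock=34.
Op 22: insert a.com -> 10.0.0.4 (expiry=34+2=36). clock=34
Op 23: insert b.com -> 10.0.0.3 (expiry=34+12=46). clock=34
lookup b.com: present, ip=10.0.0.3 expiry=46 > clock=34

Answer: 10.0.0.3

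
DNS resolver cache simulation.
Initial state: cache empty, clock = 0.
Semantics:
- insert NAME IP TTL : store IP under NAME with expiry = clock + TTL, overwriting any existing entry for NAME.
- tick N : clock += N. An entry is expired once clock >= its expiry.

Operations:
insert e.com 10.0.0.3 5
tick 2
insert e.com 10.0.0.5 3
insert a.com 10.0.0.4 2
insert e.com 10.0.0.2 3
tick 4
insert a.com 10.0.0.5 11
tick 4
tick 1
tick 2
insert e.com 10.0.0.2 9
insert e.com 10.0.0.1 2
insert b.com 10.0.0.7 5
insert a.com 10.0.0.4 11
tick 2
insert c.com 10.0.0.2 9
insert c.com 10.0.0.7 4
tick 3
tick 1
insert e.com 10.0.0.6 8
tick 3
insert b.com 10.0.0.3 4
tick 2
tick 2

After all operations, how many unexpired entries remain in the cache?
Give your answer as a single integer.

Answer: 1

Derivation:
Op 1: insert e.com -> 10.0.0.3 (expiry=0+5=5). clock=0
Op 2: tick 2 -> clock=2.
Op 3: insert e.com -> 10.0.0.5 (expiry=2+3=5). clock=2
Op 4: insert a.com -> 10.0.0.4 (expiry=2+2=4). clock=2
Op 5: insert e.com -> 10.0.0.2 (expiry=2+3=5). clock=2
Op 6: tick 4 -> clock=6. purged={a.com,e.com}
Op 7: insert a.com -> 10.0.0.5 (expiry=6+11=17). clock=6
Op 8: tick 4 -> clock=10.
Op 9: tick 1 -> clock=11.
Op 10: tick 2 -> clock=13.
Op 11: insert e.com -> 10.0.0.2 (expiry=13+9=22). clock=13
Op 12: insert e.com -> 10.0.0.1 (expiry=13+2=15). clock=13
Op 13: insert b.com -> 10.0.0.7 (expiry=13+5=18). clock=13
Op 14: insert a.com -> 10.0.0.4 (expiry=13+11=24). clock=13
Op 15: tick 2 -> clock=15. purged={e.com}
Op 16: insert c.com -> 10.0.0.2 (expiry=15+9=24). clock=15
Op 17: insert c.com -> 10.0.0.7 (expiry=15+4=19). clock=15
Op 18: tick 3 -> clock=18. purged={b.com}
Op 19: tick 1 -> clock=19. purged={c.com}
Op 20: insert e.com -> 10.0.0.6 (expiry=19+8=27). clock=19
Op 21: tick 3 -> clock=22.
Op 22: insert b.com -> 10.0.0.3 (expiry=22+4=26). clock=22
Op 23: tick 2 -> clock=24. purged={a.com}
Op 24: tick 2 -> clock=26. purged={b.com}
Final cache (unexpired): {e.com} -> size=1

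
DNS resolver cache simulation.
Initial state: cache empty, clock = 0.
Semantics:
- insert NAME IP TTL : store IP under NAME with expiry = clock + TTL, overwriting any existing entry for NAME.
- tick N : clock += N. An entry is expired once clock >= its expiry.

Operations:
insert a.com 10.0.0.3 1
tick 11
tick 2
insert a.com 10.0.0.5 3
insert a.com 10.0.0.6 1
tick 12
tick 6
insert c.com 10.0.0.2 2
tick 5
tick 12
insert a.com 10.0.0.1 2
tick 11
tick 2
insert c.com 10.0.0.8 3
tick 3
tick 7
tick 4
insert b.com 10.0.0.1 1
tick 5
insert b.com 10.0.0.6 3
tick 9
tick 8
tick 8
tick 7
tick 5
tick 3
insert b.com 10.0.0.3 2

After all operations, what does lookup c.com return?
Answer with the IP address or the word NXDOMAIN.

Answer: NXDOMAIN

Derivation:
Op 1: insert a.com -> 10.0.0.3 (expiry=0+1=1). clock=0
Op 2: tick 11 -> clock=11. purged={a.com}
Op 3: tick 2 -> clock=13.
Op 4: insert a.com -> 10.0.0.5 (expiry=13+3=16). clock=13
Op 5: insert a.com -> 10.0.0.6 (expiry=13+1=14). clock=13
Op 6: tick 12 -> clock=25. purged={a.com}
Op 7: tick 6 -> clock=31.
Op 8: insert c.com -> 10.0.0.2 (expiry=31+2=33). clock=31
Op 9: tick 5 -> clock=36. purged={c.com}
Op 10: tick 12 -> clock=48.
Op 11: insert a.com -> 10.0.0.1 (expiry=48+2=50). clock=48
Op 12: tick 11 -> clock=59. purged={a.com}
Op 13: tick 2 -> clock=61.
Op 14: insert c.com -> 10.0.0.8 (expiry=61+3=64). clock=61
Op 15: tick 3 -> clock=64. purged={c.com}
Op 16: tick 7 -> clock=71.
Op 17: tick 4 -> clock=75.
Op 18: insert b.com -> 10.0.0.1 (expiry=75+1=76). clock=75
Op 19: tick 5 -> clock=80. purged={b.com}
Op 20: insert b.com -> 10.0.0.6 (expiry=80+3=83). clock=80
Op 21: tick 9 -> clock=89. purged={b.com}
Op 22: tick 8 -> clock=97.
Op 23: tick 8 -> clock=105.
Op 24: tick 7 -> clock=112.
Op 25: tick 5 -> clock=117.
Op 26: tick 3 -> clock=120.
Op 27: insert b.com -> 10.0.0.3 (expiry=120+2=122). clock=120
lookup c.com: not in cache (expired or never inserted)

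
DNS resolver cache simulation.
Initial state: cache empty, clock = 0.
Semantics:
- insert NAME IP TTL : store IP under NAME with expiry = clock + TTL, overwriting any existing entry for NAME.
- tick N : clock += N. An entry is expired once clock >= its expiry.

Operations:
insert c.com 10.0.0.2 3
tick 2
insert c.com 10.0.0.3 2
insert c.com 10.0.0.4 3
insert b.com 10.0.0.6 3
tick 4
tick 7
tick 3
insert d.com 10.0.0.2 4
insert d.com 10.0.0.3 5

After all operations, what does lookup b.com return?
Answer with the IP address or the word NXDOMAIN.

Answer: NXDOMAIN

Derivation:
Op 1: insert c.com -> 10.0.0.2 (expiry=0+3=3). clock=0
Op 2: tick 2 -> clock=2.
Op 3: insert c.com -> 10.0.0.3 (expiry=2+2=4). clock=2
Op 4: insert c.com -> 10.0.0.4 (expiry=2+3=5). clock=2
Op 5: insert b.com -> 10.0.0.6 (expiry=2+3=5). clock=2
Op 6: tick 4 -> clock=6. purged={b.com,c.com}
Op 7: tick 7 -> clock=13.
Op 8: tick 3 -> clock=16.
Op 9: insert d.com -> 10.0.0.2 (expiry=16+4=20). clock=16
Op 10: insert d.com -> 10.0.0.3 (expiry=16+5=21). clock=16
lookup b.com: not in cache (expired or never inserted)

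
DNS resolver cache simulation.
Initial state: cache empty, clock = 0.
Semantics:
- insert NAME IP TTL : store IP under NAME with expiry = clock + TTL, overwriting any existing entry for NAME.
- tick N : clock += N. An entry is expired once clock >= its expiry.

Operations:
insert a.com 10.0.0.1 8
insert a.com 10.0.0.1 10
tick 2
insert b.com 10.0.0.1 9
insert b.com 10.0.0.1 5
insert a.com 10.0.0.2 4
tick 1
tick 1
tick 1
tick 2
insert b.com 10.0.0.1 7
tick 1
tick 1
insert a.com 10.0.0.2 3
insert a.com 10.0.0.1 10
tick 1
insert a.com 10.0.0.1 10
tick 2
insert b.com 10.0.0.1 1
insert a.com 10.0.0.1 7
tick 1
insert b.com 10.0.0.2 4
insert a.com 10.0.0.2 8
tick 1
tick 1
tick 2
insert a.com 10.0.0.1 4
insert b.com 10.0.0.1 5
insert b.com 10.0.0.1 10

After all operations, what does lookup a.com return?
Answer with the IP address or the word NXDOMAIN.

Answer: 10.0.0.1

Derivation:
Op 1: insert a.com -> 10.0.0.1 (expiry=0+8=8). clock=0
Op 2: insert a.com -> 10.0.0.1 (expiry=0+10=10). clock=0
Op 3: tick 2 -> clock=2.
Op 4: insert b.com -> 10.0.0.1 (expiry=2+9=11). clock=2
Op 5: insert b.com -> 10.0.0.1 (expiry=2+5=7). clock=2
Op 6: insert a.com -> 10.0.0.2 (expiry=2+4=6). clock=2
Op 7: tick 1 -> clock=3.
Op 8: tick 1 -> clock=4.
Op 9: tick 1 -> clock=5.
Op 10: tick 2 -> clock=7. purged={a.com,b.com}
Op 11: insert b.com -> 10.0.0.1 (expiry=7+7=14). clock=7
Op 12: tick 1 -> clock=8.
Op 13: tick 1 -> clock=9.
Op 14: insert a.com -> 10.0.0.2 (expiry=9+3=12). clock=9
Op 15: insert a.com -> 10.0.0.1 (expiry=9+10=19). clock=9
Op 16: tick 1 -> clock=10.
Op 17: insert a.com -> 10.0.0.1 (expiry=10+10=20). clock=10
Op 18: tick 2 -> clock=12.
Op 19: insert b.com -> 10.0.0.1 (expiry=12+1=13). clock=12
Op 20: insert a.com -> 10.0.0.1 (expiry=12+7=19). clock=12
Op 21: tick 1 -> clock=13. purged={b.com}
Op 22: insert b.com -> 10.0.0.2 (expiry=13+4=17). clock=13
Op 23: insert a.com -> 10.0.0.2 (expiry=13+8=21). clock=13
Op 24: tick 1 -> clock=14.
Op 25: tick 1 -> clock=15.
Op 26: tick 2 -> clock=17. purged={b.com}
Op 27: insert a.com -> 10.0.0.1 (expiry=17+4=21). clock=17
Op 28: insert b.com -> 10.0.0.1 (expiry=17+5=22). clock=17
Op 29: insert b.com -> 10.0.0.1 (expiry=17+10=27). clock=17
lookup a.com: present, ip=10.0.0.1 expiry=21 > clock=17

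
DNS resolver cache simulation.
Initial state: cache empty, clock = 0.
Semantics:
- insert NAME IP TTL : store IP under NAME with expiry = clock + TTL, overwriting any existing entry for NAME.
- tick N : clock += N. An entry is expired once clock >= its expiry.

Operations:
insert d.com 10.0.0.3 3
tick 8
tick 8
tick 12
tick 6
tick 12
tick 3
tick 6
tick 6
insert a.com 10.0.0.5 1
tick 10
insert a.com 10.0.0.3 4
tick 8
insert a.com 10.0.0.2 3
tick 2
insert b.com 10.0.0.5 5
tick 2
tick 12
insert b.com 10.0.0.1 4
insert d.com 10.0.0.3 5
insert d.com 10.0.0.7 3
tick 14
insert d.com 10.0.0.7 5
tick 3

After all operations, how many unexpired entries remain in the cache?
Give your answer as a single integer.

Answer: 1

Derivation:
Op 1: insert d.com -> 10.0.0.3 (expiry=0+3=3). clock=0
Op 2: tick 8 -> clock=8. purged={d.com}
Op 3: tick 8 -> clock=16.
Op 4: tick 12 -> clock=28.
Op 5: tick 6 -> clock=34.
Op 6: tick 12 -> clock=46.
Op 7: tick 3 -> clock=49.
Op 8: tick 6 -> clock=55.
Op 9: tick 6 -> clock=61.
Op 10: insert a.com -> 10.0.0.5 (expiry=61+1=62). clock=61
Op 11: tick 10 -> clock=71. purged={a.com}
Op 12: insert a.com -> 10.0.0.3 (expiry=71+4=75). clock=71
Op 13: tick 8 -> clock=79. purged={a.com}
Op 14: insert a.com -> 10.0.0.2 (expiry=79+3=82). clock=79
Op 15: tick 2 -> clock=81.
Op 16: insert b.com -> 10.0.0.5 (expiry=81+5=86). clock=81
Op 17: tick 2 -> clock=83. purged={a.com}
Op 18: tick 12 -> clock=95. purged={b.com}
Op 19: insert b.com -> 10.0.0.1 (expiry=95+4=99). clock=95
Op 20: insert d.com -> 10.0.0.3 (expiry=95+5=100). clock=95
Op 21: insert d.com -> 10.0.0.7 (expiry=95+3=98). clock=95
Op 22: tick 14 -> clock=109. purged={b.com,d.com}
Op 23: insert d.com -> 10.0.0.7 (expiry=109+5=114). clock=109
Op 24: tick 3 -> clock=112.
Final cache (unexpired): {d.com} -> size=1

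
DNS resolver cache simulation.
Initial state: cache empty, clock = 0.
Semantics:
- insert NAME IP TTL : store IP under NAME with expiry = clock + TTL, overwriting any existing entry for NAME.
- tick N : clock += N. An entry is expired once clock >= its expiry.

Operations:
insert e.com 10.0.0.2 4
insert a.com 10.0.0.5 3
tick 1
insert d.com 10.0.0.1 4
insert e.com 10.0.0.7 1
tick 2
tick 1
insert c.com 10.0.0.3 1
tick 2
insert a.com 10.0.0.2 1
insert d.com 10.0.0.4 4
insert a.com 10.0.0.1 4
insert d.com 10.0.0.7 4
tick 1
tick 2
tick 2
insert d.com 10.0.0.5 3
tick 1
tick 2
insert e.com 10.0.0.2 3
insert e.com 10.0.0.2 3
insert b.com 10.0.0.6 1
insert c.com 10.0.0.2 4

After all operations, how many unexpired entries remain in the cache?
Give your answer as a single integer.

Answer: 3

Derivation:
Op 1: insert e.com -> 10.0.0.2 (expiry=0+4=4). clock=0
Op 2: insert a.com -> 10.0.0.5 (expiry=0+3=3). clock=0
Op 3: tick 1 -> clock=1.
Op 4: insert d.com -> 10.0.0.1 (expiry=1+4=5). clock=1
Op 5: insert e.com -> 10.0.0.7 (expiry=1+1=2). clock=1
Op 6: tick 2 -> clock=3. purged={a.com,e.com}
Op 7: tick 1 -> clock=4.
Op 8: insert c.com -> 10.0.0.3 (expiry=4+1=5). clock=4
Op 9: tick 2 -> clock=6. purged={c.com,d.com}
Op 10: insert a.com -> 10.0.0.2 (expiry=6+1=7). clock=6
Op 11: insert d.com -> 10.0.0.4 (expiry=6+4=10). clock=6
Op 12: insert a.com -> 10.0.0.1 (expiry=6+4=10). clock=6
Op 13: insert d.com -> 10.0.0.7 (expiry=6+4=10). clock=6
Op 14: tick 1 -> clock=7.
Op 15: tick 2 -> clock=9.
Op 16: tick 2 -> clock=11. purged={a.com,d.com}
Op 17: insert d.com -> 10.0.0.5 (expiry=11+3=14). clock=11
Op 18: tick 1 -> clock=12.
Op 19: tick 2 -> clock=14. purged={d.com}
Op 20: insert e.com -> 10.0.0.2 (expiry=14+3=17). clock=14
Op 21: insert e.com -> 10.0.0.2 (expiry=14+3=17). clock=14
Op 22: insert b.com -> 10.0.0.6 (expiry=14+1=15). clock=14
Op 23: insert c.com -> 10.0.0.2 (expiry=14+4=18). clock=14
Final cache (unexpired): {b.com,c.com,e.com} -> size=3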